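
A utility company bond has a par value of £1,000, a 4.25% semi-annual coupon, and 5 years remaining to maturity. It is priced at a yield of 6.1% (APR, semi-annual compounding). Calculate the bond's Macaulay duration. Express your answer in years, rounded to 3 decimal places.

Periodic yield y = 0.0305. Discount each cash flow and weight by its period:
  t   CF        PV=CF/(1+0.0305)^t    t·PV
  1        21.25        20.6211        20.6211
  2        21.25        20.0107        40.0215
  3        21.25        19.4185        58.2554
  4        21.25        18.8437        75.3749
  5        21.25        18.2860        91.4301
  6        21.25        17.7448       106.4688
  7        21.25        17.2196       120.5372
  8        21.25        16.7099       133.6795
  9        21.25        16.2154       145.9384
  10    1,021.25       756.2269     7,562.2688
  Σ                    921.2966     8,354.5955
Price P = Σ PV = 921.2966.
Macaulay duration = Σ(t·PV) / P = 8,354.5955 / 921.2966 = 9.06830 half-year periods.
In years: 9.06830 / 2 = 4.53415 years.

4.534 years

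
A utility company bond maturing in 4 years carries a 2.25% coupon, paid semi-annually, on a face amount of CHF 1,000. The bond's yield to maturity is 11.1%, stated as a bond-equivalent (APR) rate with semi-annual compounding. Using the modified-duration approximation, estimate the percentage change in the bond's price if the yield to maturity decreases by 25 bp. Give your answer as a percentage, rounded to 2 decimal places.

+0.90%

Periodic yield y = 0.0555. Modified duration first:
  t   CF        PV=CF/(1+0.0555)^t    t·PV
  1        11.25        10.6585        10.6585
  2        11.25        10.0980        20.1960
  3        11.25         9.5670        28.7011
  4        11.25         9.0640        36.2560
  5        11.25         8.5874        42.9370
  6        11.25         8.1359        48.8151
  7        11.25         7.7081        53.9564
  8     1,011.25       656.4364     5,251.4909
  Σ                    720.2552     5,493.0110
P = 720.2552; D_Mac = 7.62648 half-year periods = 3.81324 yrs; D_mod = 3.81324/(1+0.0555) = 3.61273 yrs.
ΔP/P ≈ -D_mod · Δy = -3.61273 × (-0.0025) = +0.009032 = +0.9032%.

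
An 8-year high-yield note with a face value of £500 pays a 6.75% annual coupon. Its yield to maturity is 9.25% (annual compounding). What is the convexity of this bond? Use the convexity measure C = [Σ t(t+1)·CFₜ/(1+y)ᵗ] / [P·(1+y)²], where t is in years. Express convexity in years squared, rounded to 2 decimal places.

43.60

With y = 0.0925:
  t   CF        PV=CF/(1+0.0925)^t    t·PV        t(t+1)·PV
  1        33.75        30.8924        30.8924          61.7849
  2        33.75        28.2768        56.5537         169.6610
  3        33.75        25.8827        77.6481         310.5923
  4        33.75        23.6913        94.7650         473.8250
  5        33.75        21.6854       108.4268         650.5607
  6        33.75        19.8493       119.0958         833.6704
  7        33.75        18.1687       127.1808       1,017.4467
  8       533.75       263.0064     2,104.0512      18,936.4611
  Σ                    431.4530     2,718.6138      22,454.0022
P = 431.4530.
Convexity = Σ t(t+1)·PV / [P·(1+y)²] = 22,454.0022 / (431.4530 × 1.193556) = 43.60310.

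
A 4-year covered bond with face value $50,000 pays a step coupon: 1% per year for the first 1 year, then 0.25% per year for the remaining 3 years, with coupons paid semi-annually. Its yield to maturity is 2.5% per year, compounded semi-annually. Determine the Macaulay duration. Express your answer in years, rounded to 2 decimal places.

Periodic yield y = 0.0125. Discount each cash flow and weight by its period:
  t   CF        PV=CF/(1+0.0125)^t    t·PV
  1       250.00       246.9136       246.9136
  2       250.00       243.8653       487.7305
  3        62.50        60.2136       180.6409
  4        62.50        59.4703       237.8811
  5        62.50        58.7361       293.6803
  6        62.50        58.0109       348.0656
  7        62.50        57.2947       401.0632
  8    50,062.50    45,326.5097   362,612.0778
  Σ                 46,111.0142   364,808.0530
Price P = Σ PV = 46,111.0142.
Macaulay duration = Σ(t·PV) / P = 364,808.0530 / 46,111.0142 = 7.91152 half-year periods.
In years: 7.91152 / 2 = 3.95576 years.

3.96 years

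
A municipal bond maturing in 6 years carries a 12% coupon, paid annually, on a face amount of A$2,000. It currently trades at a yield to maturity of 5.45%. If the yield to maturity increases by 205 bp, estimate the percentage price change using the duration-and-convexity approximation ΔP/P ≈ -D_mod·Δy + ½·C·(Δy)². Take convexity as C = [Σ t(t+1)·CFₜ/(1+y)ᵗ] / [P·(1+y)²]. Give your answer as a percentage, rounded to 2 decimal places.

With y = 0.0545:
  t   CF        PV=CF/(1+0.0545)^t    t·PV        t(t+1)·PV
  1       240.00       227.5960       227.5960         455.1920
  2       240.00       215.8331       431.6662       1,294.9987
  3       240.00       204.6782       614.0345       2,456.1378
  4       240.00       194.0997       776.3989       3,881.9944
  5       240.00       184.0680       920.3401       5,522.0404
  6     2,240.00     1,629.1779     9,775.0675      68,425.4724
  Σ                  2,655.4529    12,745.1031      82,035.8356
P = 2,655.4529; D_Mac = 4.79960 yrs; D_mod = 4.55154 yrs; C = 27.78253.
Duration effect: -4.55154 × (+0.0205) = -0.093307
Convexity effect: 0.5 × 27.78253 × (0.0205)² = +0.0058378
ΔP/P ≈ -0.093307 + 0.0058378 = -0.087469 = -8.7469%.

-8.75%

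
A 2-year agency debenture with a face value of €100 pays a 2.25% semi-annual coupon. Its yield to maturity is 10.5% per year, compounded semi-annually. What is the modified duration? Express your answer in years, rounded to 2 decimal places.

1.87 years

Periodic yield y = 0.0525. First find Macaulay duration:
  t   CF        PV=CF/(1+0.0525)^t    t·PV
  1        1.125         1.0689         1.0689
  2        1.125         1.0156         2.0311
  3        1.125         0.9649         2.8947
  4      101.125        82.4081       329.6326
  Σ                     85.4575       335.6273
P = 85.4575; Macaulay duration = 335.6273 / 85.4575 = 3.92742 half-year periods = 1.96371 years.
Modified duration = D_Mac / (1 + y) = 1.96371 / 1.0525 = 1.86576 years.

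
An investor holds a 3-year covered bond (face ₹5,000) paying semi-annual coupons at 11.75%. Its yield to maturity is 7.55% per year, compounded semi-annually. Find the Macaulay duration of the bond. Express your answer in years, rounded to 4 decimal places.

2.6358 years

Periodic yield y = 0.03775. Discount each cash flow and weight by its period:
  t   CF        PV=CF/(1+0.03775)^t    t·PV
  1       293.75       283.0643       283.0643
  2       293.75       272.7674       545.5347
  3       293.75       262.8450       788.5349
  4       293.75       253.2835     1,013.1340
  5       293.75       244.0699     1,220.3493
  6     5,293.75     4,238.4491    25,430.6948
  Σ                  5,554.4791    29,281.3121
Price P = Σ PV = 5,554.4791.
Macaulay duration = Σ(t·PV) / P = 29,281.3121 / 5,554.4791 = 5.27166 half-year periods.
In years: 5.27166 / 2 = 2.63583 years.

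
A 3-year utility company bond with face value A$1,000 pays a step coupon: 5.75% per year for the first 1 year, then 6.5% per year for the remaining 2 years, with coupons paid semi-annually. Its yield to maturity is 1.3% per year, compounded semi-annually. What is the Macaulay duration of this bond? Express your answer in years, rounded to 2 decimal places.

Periodic yield y = 0.0065. Discount each cash flow and weight by its period:
  t   CF        PV=CF/(1+0.0065)^t    t·PV
  1        28.75        28.5643        28.5643
  2        28.75        28.3799        56.7597
  3        32.50        31.8744        95.6232
  4        32.50        31.6686       126.6742
  5        32.50        31.4640       157.3202
  6     1,032.50       993.1329     5,958.7976
  Σ                  1,145.0841     6,423.7393
Price P = Σ PV = 1,145.0841.
Macaulay duration = Σ(t·PV) / P = 6,423.7393 / 1,145.0841 = 5.60984 half-year periods.
In years: 5.60984 / 2 = 2.80492 years.

2.80 years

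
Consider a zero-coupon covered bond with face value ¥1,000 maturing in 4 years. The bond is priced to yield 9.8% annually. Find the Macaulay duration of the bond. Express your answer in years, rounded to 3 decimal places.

A zero-coupon bond has a single cash flow at maturity, so its Macaulay duration equals its maturity: 4 years.

4.000 years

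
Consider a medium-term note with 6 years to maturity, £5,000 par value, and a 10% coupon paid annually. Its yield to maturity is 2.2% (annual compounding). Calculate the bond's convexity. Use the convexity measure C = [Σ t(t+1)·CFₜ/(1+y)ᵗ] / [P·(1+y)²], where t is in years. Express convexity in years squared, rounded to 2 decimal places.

With y = 0.022:
  t   CF        PV=CF/(1+0.022)^t    t·PV        t(t+1)·PV
  1       500.00       489.2368       489.2368         978.4736
  2       500.00       478.7053       957.4105       2,872.2316
  3       500.00       468.4005     1,405.2014       5,620.8056
  4       500.00       458.3175     1,833.2699       9,166.3496
  5       500.00       448.4515     2,242.2577      13,453.5464
  6     5,500.00     4,826.7779    28,960.6673     202,724.6714
  Σ                  7,169.8894    35,888.0437     234,816.0782
P = 7,169.8894.
Convexity = Σ t(t+1)·PV / [P·(1+y)²] = 234,816.0782 / (7,169.8894 × 1.044484) = 31.35549.

31.36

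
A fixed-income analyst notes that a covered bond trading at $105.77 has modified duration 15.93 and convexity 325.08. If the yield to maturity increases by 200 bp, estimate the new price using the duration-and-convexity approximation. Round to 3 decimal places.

Duration effect: -D_mod·Δy = -15.93 × (+0.02) = -0.318600
Convexity effect: ½·C·(Δy)² = 0.5 × 325.08 × (0.02)² = +0.0650160
ΔP/P ≈ -0.318600 + 0.0650160 = -0.253584
New price ≈ 105.77 × (1 - 0.253584) = 78.94842032.

$78.948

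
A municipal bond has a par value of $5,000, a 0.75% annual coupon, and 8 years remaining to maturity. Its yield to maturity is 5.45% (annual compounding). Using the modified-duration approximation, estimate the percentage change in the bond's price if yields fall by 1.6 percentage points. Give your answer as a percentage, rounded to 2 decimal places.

+11.75%

Periodic yield y = 0.0545. Modified duration first:
  t   CF        PV=CF/(1+0.0545)^t    t·PV
  1        37.50        35.5619        35.5619
  2        37.50        33.7239        67.4478
  3        37.50        31.9810        95.9429
  4        37.50        30.3281       121.3123
  5        37.50        28.7606       143.8031
  6        37.50        27.2742       163.6451
  7        37.50        25.8646       181.0520
  8     5,037.50     3,294.9011    26,359.2090
  Σ                  3,508.3953    27,167.9741
P = 3,508.3953; D_Mac = 7.74370 yrs; D_mod = 7.74370/(1+0.0545) = 7.34348 yrs.
ΔP/P ≈ -D_mod · Δy = -7.34348 × (-0.016) = +0.117496 = +11.7496%.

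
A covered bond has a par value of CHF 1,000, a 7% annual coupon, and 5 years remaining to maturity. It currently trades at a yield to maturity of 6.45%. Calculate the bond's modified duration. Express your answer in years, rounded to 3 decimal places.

Periodic yield y = 0.0645. First find Macaulay duration:
  t   CF        PV=CF/(1+0.0645)^t    t·PV
  1        70.00        65.7586        65.7586
  2        70.00        61.7741       123.5483
  3        70.00        58.0311       174.0934
  4        70.00        54.5149       218.0597
  5     1,070.00       782.8083     3,914.0417
  Σ                  1,022.8871     4,495.5017
P = 1,022.8871; Macaulay duration = 4,495.5017 / 1,022.8871 = 4.39491 years.
Modified duration = D_Mac / (1 + y) = 4.39491 / 1.0645 = 4.12862 years.

4.129 years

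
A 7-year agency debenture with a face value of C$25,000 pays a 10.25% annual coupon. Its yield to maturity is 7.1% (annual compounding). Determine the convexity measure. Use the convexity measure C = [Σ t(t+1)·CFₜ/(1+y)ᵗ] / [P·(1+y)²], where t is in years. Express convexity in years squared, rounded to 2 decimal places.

34.69

With y = 0.071:
  t   CF        PV=CF/(1+0.071)^t    t·PV        t(t+1)·PV
  1     2,562.50     2,392.6237     2,392.6237       4,785.2474
  2     2,562.50     2,234.0091     4,468.0181      13,404.0544
  3     2,562.50     2,085.9095     6,257.7285      25,030.9140
  4     2,562.50     1,947.6279     7,790.5117      38,952.5583
  5     2,562.50     1,818.5135     9,092.5673      54,555.4038
  6     2,562.50     1,697.9584    10,187.7505      71,314.2533
  7    27,562.50    17,052.6670   119,368.6689     954,949.3512
  Σ                 29,229.3091   159,557.8687   1,162,991.7825
P = 29,229.3091.
Convexity = Σ t(t+1)·PV / [P·(1+y)²] = 1,162,991.7825 / (29,229.3091 × 1.147041) = 34.68799.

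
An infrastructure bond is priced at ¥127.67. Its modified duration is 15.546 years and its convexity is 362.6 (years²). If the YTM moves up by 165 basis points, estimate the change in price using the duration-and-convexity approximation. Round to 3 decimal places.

-¥26.447

Duration effect: -D_mod·Δy = -15.546 × (+0.0165) = -0.256509
Convexity effect: ½·C·(Δy)² = 0.5 × 362.6 × (0.0165)² = +0.049358925
ΔP/P ≈ -0.256509 + 0.049358925 = -0.207150075
ΔP ≈ 127.67 × (-0.207150075) = -26.44685007525.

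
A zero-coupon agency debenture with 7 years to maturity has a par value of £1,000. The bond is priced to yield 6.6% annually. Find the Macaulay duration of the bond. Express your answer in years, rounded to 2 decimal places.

A zero-coupon bond has a single cash flow at maturity, so its Macaulay duration equals its maturity: 7 years.

7.00 years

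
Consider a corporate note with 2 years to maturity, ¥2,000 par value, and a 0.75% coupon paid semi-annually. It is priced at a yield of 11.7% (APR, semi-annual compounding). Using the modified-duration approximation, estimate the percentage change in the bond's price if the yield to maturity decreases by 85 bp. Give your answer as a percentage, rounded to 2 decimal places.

+1.60%

Periodic yield y = 0.0585. Modified duration first:
  t   CF        PV=CF/(1+0.0585)^t    t·PV
  1         7.50         7.0855         7.0855
  2         7.50         6.6939        13.3878
  3         7.50         6.3240        18.9719
  4     2,007.50     1,599.1607     6,396.6427
  Σ                  1,619.2640     6,436.0879
P = 1,619.2640; D_Mac = 3.97470 half-year periods = 1.98735 yrs; D_mod = 1.98735/(1+0.0585) = 1.87752 yrs.
ΔP/P ≈ -D_mod · Δy = -1.87752 × (-0.0085) = +0.015959 = +1.5959%.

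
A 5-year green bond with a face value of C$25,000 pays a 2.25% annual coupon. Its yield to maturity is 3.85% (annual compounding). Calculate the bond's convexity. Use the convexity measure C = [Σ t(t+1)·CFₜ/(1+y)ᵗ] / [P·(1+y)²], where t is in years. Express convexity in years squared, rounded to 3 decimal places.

With y = 0.0385:
  t   CF        PV=CF/(1+0.0385)^t    t·PV        t(t+1)·PV
  1       562.50       541.6466       541.6466       1,083.2932
  2       562.50       521.5663     1,043.1326       3,129.3978
  3       562.50       502.2304     1,506.6913       6,026.7652
  4       562.50       483.6114     1,934.4456       9,672.2279
  5    25,562.50    21,162.6876   105,813.4380     634,880.6280
  Σ                 23,211.7423   110,839.3541     654,792.3120
P = 23,211.7423.
Convexity = Σ t(t+1)·PV / [P·(1+y)²] = 654,792.3120 / (23,211.7423 × 1.078482) = 26.15669.

26.157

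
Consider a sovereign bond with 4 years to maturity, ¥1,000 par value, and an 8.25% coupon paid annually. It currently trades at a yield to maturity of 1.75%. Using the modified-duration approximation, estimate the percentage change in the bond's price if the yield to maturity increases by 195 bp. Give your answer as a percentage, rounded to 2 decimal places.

-6.93%

Periodic yield y = 0.0175. Modified duration first:
  t   CF        PV=CF/(1+0.0175)^t    t·PV
  1        82.50        81.0811        81.0811
  2        82.50        79.6866       159.3731
  3        82.50        78.3160       234.9481
  4     1,082.50     1,009.9276     4,039.7103
  Σ                  1,249.0113     4,515.1126
P = 1,249.0113; D_Mac = 3.61495 yrs; D_mod = 3.61495/(1+0.0175) = 3.55278 yrs.
ΔP/P ≈ -D_mod · Δy = -3.55278 × (+0.0195) = -0.069279 = -6.9279%.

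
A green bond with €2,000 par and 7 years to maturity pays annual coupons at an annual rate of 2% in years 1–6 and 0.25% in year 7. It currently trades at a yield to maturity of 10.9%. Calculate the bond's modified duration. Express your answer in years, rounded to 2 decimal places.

5.80 years

Periodic yield y = 0.109. First find Macaulay duration:
  t   CF        PV=CF/(1+0.109)^t    t·PV
  1        40.00        36.0685        36.0685
  2        40.00        32.5235        65.0469
  3        40.00        29.3268        87.9805
  4        40.00        26.4444       105.7776
  5        40.00        23.8453       119.2264
  6        40.00        21.5016       129.0096
  7     2,005.00       971.8373     6,802.8609
  Σ                  1,141.5474     7,345.9705
P = 1,141.5474; Macaulay duration = 7,345.9705 / 1,141.5474 = 6.43510 years.
Modified duration = D_Mac / (1 + y) = 6.43510 / 1.109 = 5.80261 years.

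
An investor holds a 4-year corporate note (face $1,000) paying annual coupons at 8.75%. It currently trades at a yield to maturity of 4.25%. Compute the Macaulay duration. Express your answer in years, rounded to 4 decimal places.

3.5784 years

Periodic yield y = 0.0425. Discount each cash flow and weight by its year:
  t   CF        PV=CF/(1+0.0425)^t    t·PV
  1        87.50        83.9329        83.9329
  2        87.50        80.5111       161.0223
  3        87.50        77.2289       231.6867
  4     1,087.50       920.7146     3,682.8582
  Σ                  1,162.3874     4,159.5001
Price P = Σ PV = 1,162.3874.
Macaulay duration = Σ(t·PV) / P = 4,159.5001 / 1,162.3874 = 3.57841 years.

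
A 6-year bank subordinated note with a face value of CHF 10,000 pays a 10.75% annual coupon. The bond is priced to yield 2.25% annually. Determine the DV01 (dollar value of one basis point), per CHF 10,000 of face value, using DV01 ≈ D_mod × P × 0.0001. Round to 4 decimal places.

CHF 7.1406

Periodic yield y = 0.0225.
  t   CF        PV=CF/(1+0.0225)^t    t·PV
  1     1,075.00     1,051.3447     1,051.3447
  2     1,075.00     1,028.2100     2,056.4200
  3     1,075.00     1,005.5844     3,016.7531
  4     1,075.00       983.4566     3,933.8264
  5     1,075.00       961.8157     4,809.0787
  6    11,075.00     9,690.8938    58,145.3629
  Σ                 14,721.3053    73,012.7859
P = 14,721.3053; D_Mac = 4.95967 yrs; D_mod = 4.85053 yrs.
DV01 ≈ 4.85053 × 14,721.3053 × 0.0001 = 7.140615.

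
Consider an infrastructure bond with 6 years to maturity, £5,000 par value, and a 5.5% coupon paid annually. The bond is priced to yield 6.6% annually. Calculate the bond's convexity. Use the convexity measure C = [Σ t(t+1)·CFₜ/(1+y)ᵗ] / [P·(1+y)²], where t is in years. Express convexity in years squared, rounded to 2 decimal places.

With y = 0.066:
  t   CF        PV=CF/(1+0.066)^t    t·PV        t(t+1)·PV
  1       275.00       257.9737       257.9737         515.9475
  2       275.00       242.0016       484.0033       1,452.0098
  3       275.00       227.0184       681.0552       2,724.2209
  4       275.00       212.9629       851.8514       4,259.2572
  5       275.00       199.7775       998.8877       5,993.3263
  6     5,275.00     3,594.8373    21,569.0236     150,983.1654
  Σ                  4,734.5714    24,842.7950     165,927.9271
P = 4,734.5714.
Convexity = Σ t(t+1)·PV / [P·(1+y)²] = 165,927.9271 / (4,734.5714 × 1.136356) = 30.84071.

30.84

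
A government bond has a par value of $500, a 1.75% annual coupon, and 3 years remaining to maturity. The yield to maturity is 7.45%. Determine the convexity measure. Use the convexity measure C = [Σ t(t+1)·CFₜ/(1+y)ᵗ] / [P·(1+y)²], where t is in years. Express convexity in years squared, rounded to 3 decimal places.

10.136

With y = 0.0745:
  t   CF        PV=CF/(1+0.0745)^t    t·PV        t(t+1)·PV
  1         8.75         8.1433         8.1433          16.2866
  2         8.75         7.5787        15.1574          45.4723
  3       508.75       410.0957     1,230.2870       4,921.1478
  Σ                    425.8177     1,253.5877       4,982.9067
P = 425.8177.
Convexity = Σ t(t+1)·PV / [P·(1+y)²] = 4,982.9067 / (425.8177 × 1.154550) = 10.13552.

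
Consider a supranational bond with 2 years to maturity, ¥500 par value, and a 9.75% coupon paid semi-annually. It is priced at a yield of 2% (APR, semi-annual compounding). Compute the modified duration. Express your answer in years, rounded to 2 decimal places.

Periodic yield y = 0.01. First find Macaulay duration:
  t   CF        PV=CF/(1+0.01)^t    t·PV
  1       24.375        24.1337        24.1337
  2       24.375        23.8947        47.7894
  3       24.375        23.6581        70.9744
  4      524.375       503.9141     2,015.6563
  Σ                    575.6006     2,158.5538
P = 575.6006; Macaulay duration = 2,158.5538 / 575.6006 = 3.75009 half-year periods = 1.87504 years.
Modified duration = D_Mac / (1 + y) = 1.87504 / 1.01 = 1.85648 years.

1.86 years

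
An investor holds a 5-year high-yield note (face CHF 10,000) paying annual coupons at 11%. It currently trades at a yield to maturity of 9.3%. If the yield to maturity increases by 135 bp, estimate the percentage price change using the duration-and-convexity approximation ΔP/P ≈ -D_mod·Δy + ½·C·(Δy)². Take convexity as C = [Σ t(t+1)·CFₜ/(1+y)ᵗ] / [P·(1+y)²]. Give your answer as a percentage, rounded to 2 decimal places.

-4.93%

With y = 0.093:
  t   CF        PV=CF/(1+0.093)^t    t·PV        t(t+1)·PV
  1     1,100.00     1,006.4044     1,006.4044       2,012.8088
  2     1,100.00       920.7725     1,841.5451       5,524.6353
  3     1,100.00       842.4268     2,527.2805      10,109.1222
  4     1,100.00       770.7473     3,082.9894      15,414.9469
  5    11,100.00     7,115.7744    35,578.8719     213,473.2312
  Σ                 10,656.1255    44,037.0913     246,534.7443
P = 10,656.1255; D_Mac = 4.13256 yrs; D_mod = 3.78093 yrs; C = 19.36594.
Duration effect: -3.78093 × (+0.0135) = -0.051043
Convexity effect: 0.5 × 19.36594 × (0.0135)² = +0.0017647
ΔP/P ≈ -0.051043 + 0.0017647 = -0.049278 = -4.9278%.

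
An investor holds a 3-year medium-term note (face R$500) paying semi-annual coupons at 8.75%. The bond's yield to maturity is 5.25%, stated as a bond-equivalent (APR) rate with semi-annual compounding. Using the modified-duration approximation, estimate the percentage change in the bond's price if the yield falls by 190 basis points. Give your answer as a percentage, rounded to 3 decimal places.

Periodic yield y = 0.02625. Modified duration first:
  t   CF        PV=CF/(1+0.02625)^t    t·PV
  1       21.875        21.3155        21.3155
  2       21.875        20.7702        41.5405
  3       21.875        20.2390        60.7169
  4       21.875        19.7213        78.8852
  5       21.875        19.2169        96.0843
  6      521.875       446.7324     2,680.3945
  Σ                    547.9953     2,978.9368
P = 547.9953; D_Mac = 5.43606 half-year periods = 2.71803 yrs; D_mod = 2.71803/(1+0.02625) = 2.64851 yrs.
ΔP/P ≈ -D_mod · Δy = -2.64851 × (-0.019) = +0.050322 = +5.0322%.

+5.032%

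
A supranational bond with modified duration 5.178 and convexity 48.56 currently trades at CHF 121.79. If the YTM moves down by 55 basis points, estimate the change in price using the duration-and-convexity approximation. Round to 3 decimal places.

Duration effect: -D_mod·Δy = -5.178 × (-0.0055) = +0.028479
Convexity effect: ½·C·(Δy)² = 0.5 × 48.56 × (-0.0055)² = +0.00073447
ΔP/P ≈ +0.028479 + 0.00073447 = +0.02921347
ΔP ≈ 121.79 × (+0.02921347) = +3.5579085113.

+CHF 3.558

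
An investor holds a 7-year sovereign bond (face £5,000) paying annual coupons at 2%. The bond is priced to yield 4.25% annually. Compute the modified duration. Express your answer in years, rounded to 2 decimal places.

Periodic yield y = 0.0425. First find Macaulay duration:
  t   CF        PV=CF/(1+0.0425)^t    t·PV
  1       100.00        95.9233        95.9233
  2       100.00        92.0127       184.0254
  3       100.00        88.2616       264.7848
  4       100.00        84.6634       338.6536
  5       100.00        81.2119       406.0595
  6       100.00        77.9011       467.4066
  7     5,100.00     3,810.9893    26,676.9252
  Σ                  4,330.9633    28,433.7785
P = 4,330.9633; Macaulay duration = 28,433.7785 / 4,330.9633 = 6.56523 years.
Modified duration = D_Mac / (1 + y) = 6.56523 / 1.0425 = 6.29758 years.

6.30 years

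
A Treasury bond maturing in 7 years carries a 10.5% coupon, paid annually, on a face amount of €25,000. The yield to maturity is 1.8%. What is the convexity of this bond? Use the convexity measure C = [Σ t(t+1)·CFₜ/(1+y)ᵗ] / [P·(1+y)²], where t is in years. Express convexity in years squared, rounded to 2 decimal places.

With y = 0.018:
  t   CF        PV=CF/(1+0.018)^t    t·PV        t(t+1)·PV
  1     2,625.00     2,578.5855     2,578.5855       5,157.1709
  2     2,625.00     2,532.9916     5,065.9832      15,197.9497
  3     2,625.00     2,488.2039     7,464.6118      29,858.4473
  4     2,625.00     2,444.2082     9,776.8328      48,884.1639
  5     2,625.00     2,400.9904    12,004.9518      72,029.7110
  6     2,625.00     2,358.5367    14,151.2202      99,058.5417
  7    27,625.00    24,381.9166   170,673.4159   1,365,387.3274
  Σ                 39,185.4328   221,715.6013   1,635,573.3119
P = 39,185.4328.
Convexity = Σ t(t+1)·PV / [P·(1+y)²] = 1,635,573.3119 / (39,185.4328 × 1.036324) = 40.27632.

40.28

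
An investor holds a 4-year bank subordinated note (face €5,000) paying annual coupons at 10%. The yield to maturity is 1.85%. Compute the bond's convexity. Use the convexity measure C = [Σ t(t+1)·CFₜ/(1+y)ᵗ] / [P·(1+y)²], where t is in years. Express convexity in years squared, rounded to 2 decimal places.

With y = 0.0185:
  t   CF        PV=CF/(1+0.0185)^t    t·PV        t(t+1)·PV
  1       500.00       490.9180       490.9180         981.8360
  2       500.00       482.0010       964.0020       2,892.0060
  3       500.00       473.2459     1,419.7378       5,678.9514
  4     5,500.00     5,111.1492    20,444.5967     102,222.9834
  Σ                  6,557.3141    23,319.2545     111,775.7768
P = 6,557.3141.
Convexity = Σ t(t+1)·PV / [P·(1+y)²] = 111,775.7768 / (6,557.3141 × 1.037342) = 16.43235.

16.43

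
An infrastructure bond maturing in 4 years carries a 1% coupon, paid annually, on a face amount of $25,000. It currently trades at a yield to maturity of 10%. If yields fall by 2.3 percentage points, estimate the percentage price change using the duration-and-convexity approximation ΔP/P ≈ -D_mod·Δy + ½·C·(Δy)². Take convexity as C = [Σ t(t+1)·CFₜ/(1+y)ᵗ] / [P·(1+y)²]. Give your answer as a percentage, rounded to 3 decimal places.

With y = 0.1:
  t   CF        PV=CF/(1+0.1)^t    t·PV        t(t+1)·PV
  1       250.00       227.2727       227.2727         454.5455
  2       250.00       206.6116       413.2231       1,239.6694
  3       250.00       187.8287       563.4861       2,253.9444
  4    25,250.00    17,246.0897    68,984.3590     344,921.7950
  Σ                 17,867.8027    70,188.3410     348,869.9542
P = 17,867.8027; D_Mac = 3.92820 yrs; D_mod = 3.57109 yrs; C = 16.13641.
Duration effect: -3.57109 × (-0.023) = +0.082135
Convexity effect: 0.5 × 16.13641 × (-0.023)² = +0.0042681
ΔP/P ≈ +0.082135 + 0.0042681 = +0.086403 = +8.6403%.

+8.640%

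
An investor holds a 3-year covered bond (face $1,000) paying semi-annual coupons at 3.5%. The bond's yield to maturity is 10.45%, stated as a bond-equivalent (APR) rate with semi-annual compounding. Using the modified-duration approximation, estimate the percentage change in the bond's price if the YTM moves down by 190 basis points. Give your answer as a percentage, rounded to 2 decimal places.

+5.16%

Periodic yield y = 0.05225. Modified duration first:
  t   CF        PV=CF/(1+0.05225)^t    t·PV
  1        17.50        16.6310        16.6310
  2        17.50        15.8052        31.6104
  3        17.50        15.0204        45.0612
  4        17.50        14.2745        57.0982
  5        17.50        13.5657        67.8287
  6     1,017.50       749.5849     4,497.5092
  Σ                    824.8818     4,715.7387
P = 824.8818; D_Mac = 5.71687 half-year periods = 2.85843 yrs; D_mod = 2.85843/(1+0.05225) = 2.71650 yrs.
ΔP/P ≈ -D_mod · Δy = -2.71650 × (-0.019) = +0.051613 = +5.1613%.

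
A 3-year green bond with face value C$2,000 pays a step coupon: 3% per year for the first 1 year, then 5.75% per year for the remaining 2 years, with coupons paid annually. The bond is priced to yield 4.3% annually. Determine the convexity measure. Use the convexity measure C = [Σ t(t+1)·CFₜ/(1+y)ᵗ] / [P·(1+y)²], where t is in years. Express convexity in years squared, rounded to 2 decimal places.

10.48

With y = 0.043:
  t   CF        PV=CF/(1+0.043)^t    t·PV        t(t+1)·PV
  1        60.00        57.5264        57.5264         115.0527
  2       115.00       105.7132       211.4264         634.2792
  3     2,115.00     1,864.0495     5,592.1486      22,368.5943
  Σ                  2,027.2891     5,861.1013      23,117.9262
P = 2,027.2891.
Convexity = Σ t(t+1)·PV / [P·(1+y)²] = 23,117.9262 / (2,027.2891 × 1.087849) = 10.48249.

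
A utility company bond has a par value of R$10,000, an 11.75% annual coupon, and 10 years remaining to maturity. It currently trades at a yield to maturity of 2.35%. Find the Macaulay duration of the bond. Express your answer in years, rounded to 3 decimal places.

7.342 years

Periodic yield y = 0.0235. Discount each cash flow and weight by its year:
  t   CF        PV=CF/(1+0.0235)^t    t·PV
  1     1,175.00     1,148.0215     1,148.0215
  2     1,175.00     1,121.6624     2,243.3249
  3     1,175.00     1,095.9086     3,287.7257
  4     1,175.00     1,070.7460     4,282.9842
  5     1,175.00     1,046.1613     5,230.8063
  6     1,175.00     1,022.1409     6,132.8457
  7     1,175.00       998.6721     6,990.7050
  8     1,175.00       975.7422     7,805.9376
  9     1,175.00       953.3387     8,580.0487
  10   11,175.00     8,858.6810    88,586.8097
  Σ                 18,291.0748   134,289.2093
Price P = Σ PV = 18,291.0748.
Macaulay duration = Σ(t·PV) / P = 134,289.2093 / 18,291.0748 = 7.34179 years.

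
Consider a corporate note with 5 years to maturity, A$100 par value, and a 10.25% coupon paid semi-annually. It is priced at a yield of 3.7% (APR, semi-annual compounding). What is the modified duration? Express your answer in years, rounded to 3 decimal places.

Periodic yield y = 0.0185. First find Macaulay duration:
  t   CF        PV=CF/(1+0.0185)^t    t·PV
  1        5.125         5.0319         5.0319
  2        5.125         4.9405         9.8810
  3        5.125         4.8508        14.5523
  4        5.125         4.7627        19.0506
  5        5.125         4.6762        23.3808
  6        5.125         4.5912        27.5473
  7        5.125         4.5078        31.5547
  8        5.125         4.4259        35.4075
  9        5.125         4.3455        39.1099
  10     105.125        87.5177       875.1766
  Σ                    129.6502     1,080.6927
P = 129.6502; Macaulay duration = 1,080.6927 / 129.6502 = 8.33545 half-year periods = 4.16773 years.
Modified duration = D_Mac / (1 + y) = 4.16773 / 1.0185 = 4.09202 years.

4.092 years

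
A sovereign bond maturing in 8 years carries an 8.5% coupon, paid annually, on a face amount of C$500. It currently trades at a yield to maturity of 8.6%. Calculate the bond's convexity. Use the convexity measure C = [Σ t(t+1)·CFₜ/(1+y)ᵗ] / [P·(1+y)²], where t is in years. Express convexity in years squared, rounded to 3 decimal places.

42.224

With y = 0.086:
  t   CF        PV=CF/(1+0.086)^t    t·PV        t(t+1)·PV
  1        42.50        39.1344        39.1344          78.2689
  2        42.50        36.0354        72.0708         216.2124
  3        42.50        33.1818        99.5453         398.1812
  4        42.50        30.5541       122.2164         611.0822
  5        42.50        28.1345       140.6727         844.0362
  6        42.50        25.9066       155.4394       1,088.0761
  7        42.50        23.8550       166.9853       1,335.8823
  8       542.50       280.3891     2,243.1129      20,188.0158
  Σ                    497.1910     3,039.1772      24,759.7549
P = 497.1910.
Convexity = Σ t(t+1)·PV / [P·(1+y)²] = 24,759.7549 / (497.1910 × 1.179396) = 42.22440.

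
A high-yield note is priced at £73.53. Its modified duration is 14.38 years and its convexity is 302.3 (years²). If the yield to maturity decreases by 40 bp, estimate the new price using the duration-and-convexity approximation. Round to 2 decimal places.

Duration effect: -D_mod·Δy = -14.38 × (-0.004) = +0.057520
Convexity effect: ½·C·(Δy)² = 0.5 × 302.3 × (-0.004)² = +0.0024184
ΔP/P ≈ +0.057520 + 0.0024184 = +0.0599384
New price ≈ 73.53 × (1 + 0.0599384) = 77.937270552.

£77.94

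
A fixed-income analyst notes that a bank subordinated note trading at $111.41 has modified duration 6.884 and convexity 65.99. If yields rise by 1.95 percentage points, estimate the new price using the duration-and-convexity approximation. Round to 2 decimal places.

Duration effect: -D_mod·Δy = -6.884 × (+0.0195) = -0.134238
Convexity effect: ½·C·(Δy)² = 0.5 × 65.99 × (0.0195)² = +0.01254634875
ΔP/P ≈ -0.134238 + 0.01254634875 = -0.12169165125
New price ≈ 111.41 × (1 - 0.12169165125) = 97.8523331342375.

$97.85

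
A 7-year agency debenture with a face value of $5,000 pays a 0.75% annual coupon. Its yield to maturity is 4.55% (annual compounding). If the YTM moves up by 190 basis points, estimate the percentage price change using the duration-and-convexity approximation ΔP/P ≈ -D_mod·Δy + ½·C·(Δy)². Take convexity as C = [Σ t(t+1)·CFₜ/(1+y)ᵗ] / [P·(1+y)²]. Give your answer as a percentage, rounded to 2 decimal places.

With y = 0.0455:
  t   CF        PV=CF/(1+0.0455)^t    t·PV        t(t+1)·PV
  1        37.50        35.8680        35.8680          71.7360
  2        37.50        34.3070        68.6141         205.8422
  3        37.50        32.8140        98.4420         393.7680
  4        37.50        31.3859       125.5438         627.7188
  5        37.50        30.0200       150.1001         900.6008
  6        37.50        28.7136       172.2814       1,205.9695
  7     5,037.50     3,689.3240    25,825.2681     206,602.1450
  Σ                  3,882.4326    26,476.1174     210,007.7803
P = 3,882.4326; D_Mac = 6.81947 yrs; D_mod = 6.52268 yrs; C = 49.48612.
Duration effect: -6.52268 × (+0.019) = -0.123931
Convexity effect: 0.5 × 49.48612 × (0.019)² = +0.0089322
ΔP/P ≈ -0.123931 + 0.0089322 = -0.114999 = -11.4999%.

-11.50%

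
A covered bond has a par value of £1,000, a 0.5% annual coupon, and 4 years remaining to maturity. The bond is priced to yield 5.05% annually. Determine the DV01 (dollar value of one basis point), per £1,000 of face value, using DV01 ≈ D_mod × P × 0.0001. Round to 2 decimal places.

Periodic yield y = 0.0505.
  t   CF        PV=CF/(1+0.0505)^t    t·PV
  1         5.00         4.7596         4.7596
  2         5.00         4.5308         9.0617
  3         5.00         4.3130        12.9391
  4     1,005.00       825.2430     3,300.9719
  Σ                    838.8465     3,327.7323
P = 838.8465; D_Mac = 3.96703 yrs; D_mod = 3.77633 yrs.
DV01 ≈ 3.77633 × 838.8465 × 0.0001 = 0.316776.

£0.32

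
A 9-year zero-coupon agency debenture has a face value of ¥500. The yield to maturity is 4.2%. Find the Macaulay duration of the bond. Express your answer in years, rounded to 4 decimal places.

9.0000 years

A zero-coupon bond has a single cash flow at maturity, so its Macaulay duration equals its maturity: 9 years.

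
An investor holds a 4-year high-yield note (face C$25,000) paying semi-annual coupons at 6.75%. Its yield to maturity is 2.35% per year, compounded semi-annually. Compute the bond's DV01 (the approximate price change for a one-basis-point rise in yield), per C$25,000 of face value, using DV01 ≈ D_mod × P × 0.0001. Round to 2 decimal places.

Periodic yield y = 0.01175.
  t   CF        PV=CF/(1+0.01175)^t    t·PV
  1       843.75       833.9511       833.9511
  2       843.75       824.2659     1,648.5319
  3       843.75       814.6933     2,444.0799
  4       843.75       805.2318     3,220.9273
  5       843.75       795.8802     3,979.4012
  6       843.75       786.6372     4,719.8235
  7       843.75       777.5016     5,442.5112
  8    25,843.75    23,538.0145   188,304.1163
  Σ                 29,176.1758   210,593.3424
P = 29,176.1758; D_Mac = 7.21799 half-year periods = 3.60899 yrs; D_mod = 3.56708 yrs.
DV01 ≈ 3.56708 × 29,176.1758 × 0.0001 = 10.407380.

C$10.41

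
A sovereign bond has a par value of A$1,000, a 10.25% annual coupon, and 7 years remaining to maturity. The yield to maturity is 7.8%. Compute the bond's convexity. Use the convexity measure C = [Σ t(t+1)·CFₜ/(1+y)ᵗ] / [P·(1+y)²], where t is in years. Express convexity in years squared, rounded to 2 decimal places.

With y = 0.078:
  t   CF        PV=CF/(1+0.078)^t    t·PV        t(t+1)·PV
  1       102.50        95.0835        95.0835         190.1670
  2       102.50        88.2036       176.4072         529.2216
  3       102.50        81.8215       245.4646         981.8583
  4       102.50        75.9012       303.6049       1,518.0246
  5       102.50        70.4093       352.0465       2,112.2792
  6       102.50        65.3148       391.8885       2,743.2197
  7     1,102.50       651.6993     4,561.8953      36,495.1623
  Σ                  1,128.4332     6,126.3906      44,569.9327
P = 1,128.4332.
Convexity = Σ t(t+1)·PV / [P·(1+y)²] = 44,569.9327 / (1,128.4332 × 1.162084) = 33.98823.

33.99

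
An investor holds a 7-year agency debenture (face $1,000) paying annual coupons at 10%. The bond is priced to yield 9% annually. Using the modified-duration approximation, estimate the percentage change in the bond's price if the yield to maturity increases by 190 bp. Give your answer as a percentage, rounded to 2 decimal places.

-9.41%

Periodic yield y = 0.09. Modified duration first:
  t   CF        PV=CF/(1+0.09)^t    t·PV
  1       100.00        91.7431        91.7431
  2       100.00        84.1680       168.3360
  3       100.00        77.2183       231.6550
  4       100.00        70.8425       283.3701
  5       100.00        64.9931       324.9657
  6       100.00        59.6267       357.7604
  7     1,100.00       601.7377     4,212.1637
  Σ                  1,050.3295     5,669.9940
P = 1,050.3295; D_Mac = 5.39830 yrs; D_mod = 5.39830/(1+0.09) = 4.95257 yrs.
ΔP/P ≈ -D_mod · Δy = -4.95257 × (+0.019) = -0.094099 = -9.4099%.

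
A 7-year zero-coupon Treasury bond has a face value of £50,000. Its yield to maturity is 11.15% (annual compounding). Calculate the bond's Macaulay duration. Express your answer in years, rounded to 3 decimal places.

7.000 years

A zero-coupon bond has a single cash flow at maturity, so its Macaulay duration equals its maturity: 7 years.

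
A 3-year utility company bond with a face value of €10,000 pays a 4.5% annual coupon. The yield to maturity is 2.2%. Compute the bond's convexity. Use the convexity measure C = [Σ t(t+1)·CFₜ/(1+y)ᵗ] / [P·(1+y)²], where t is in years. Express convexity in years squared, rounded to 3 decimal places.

With y = 0.022:
  t   CF        PV=CF/(1+0.022)^t    t·PV        t(t+1)·PV
  1       450.00       440.3131       440.3131         880.6262
  2       450.00       430.8347       861.6695       2,585.0085
  3    10,450.00     9,789.5697    29,368.7091     117,474.8365
  Σ                 10,660.7176    30,670.6917     120,940.4712
P = 10,660.7176.
Convexity = Σ t(t+1)·PV / [P·(1+y)²] = 120,940.4712 / (10,660.7176 × 1.044484) = 10.86134.

10.861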